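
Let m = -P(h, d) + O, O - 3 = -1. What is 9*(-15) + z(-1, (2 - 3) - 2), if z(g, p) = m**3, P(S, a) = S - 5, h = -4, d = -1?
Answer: 1196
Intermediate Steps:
P(S, a) = -5 + S
O = 2 (O = 3 - 1 = 2)
m = 11 (m = -(-5 - 4) + 2 = -1*(-9) + 2 = 9 + 2 = 11)
z(g, p) = 1331 (z(g, p) = 11**3 = 1331)
9*(-15) + z(-1, (2 - 3) - 2) = 9*(-15) + 1331 = -135 + 1331 = 1196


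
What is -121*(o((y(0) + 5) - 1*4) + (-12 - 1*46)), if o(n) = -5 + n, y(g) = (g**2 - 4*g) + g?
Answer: 7502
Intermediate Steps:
y(g) = g**2 - 3*g
-121*(o((y(0) + 5) - 1*4) + (-12 - 1*46)) = -121*((-5 + ((0*(-3 + 0) + 5) - 1*4)) + (-12 - 1*46)) = -121*((-5 + ((0*(-3) + 5) - 4)) + (-12 - 46)) = -121*((-5 + ((0 + 5) - 4)) - 58) = -121*((-5 + (5 - 4)) - 58) = -121*((-5 + 1) - 58) = -121*(-4 - 58) = -121*(-62) = 7502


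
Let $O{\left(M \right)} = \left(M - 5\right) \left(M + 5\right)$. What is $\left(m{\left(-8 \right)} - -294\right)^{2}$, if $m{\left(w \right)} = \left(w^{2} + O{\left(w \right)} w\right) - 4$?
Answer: $1764$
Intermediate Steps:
$O{\left(M \right)} = \left(-5 + M\right) \left(5 + M\right)$
$m{\left(w \right)} = -4 + w^{2} + w \left(-25 + w^{2}\right)$ ($m{\left(w \right)} = \left(w^{2} + \left(-25 + w^{2}\right) w\right) - 4 = \left(w^{2} + w \left(-25 + w^{2}\right)\right) - 4 = -4 + w^{2} + w \left(-25 + w^{2}\right)$)
$\left(m{\left(-8 \right)} - -294\right)^{2} = \left(\left(-4 + \left(-8\right)^{2} - 8 \left(-25 + \left(-8\right)^{2}\right)\right) - -294\right)^{2} = \left(\left(-4 + 64 - 8 \left(-25 + 64\right)\right) + 294\right)^{2} = \left(\left(-4 + 64 - 312\right) + 294\right)^{2} = \left(-252 + 294\right)^{2} = 42^{2} = 1764$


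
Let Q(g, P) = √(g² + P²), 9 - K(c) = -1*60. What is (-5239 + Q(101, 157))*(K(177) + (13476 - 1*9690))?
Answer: -20196345 + 19275*√1394 ≈ -1.9477e+7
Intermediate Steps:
K(c) = 69 (K(c) = 9 - (-1)*60 = 9 - 1*(-60) = 9 + 60 = 69)
Q(g, P) = √(P² + g²)
(-5239 + Q(101, 157))*(K(177) + (13476 - 1*9690)) = (-5239 + √(157² + 101²))*(69 + (13476 - 1*9690)) = (-5239 + √(24649 + 10201))*(69 + (13476 - 9690)) = (-5239 + √34850)*(69 + 3786) = (-5239 + 5*√1394)*3855 = -20196345 + 19275*√1394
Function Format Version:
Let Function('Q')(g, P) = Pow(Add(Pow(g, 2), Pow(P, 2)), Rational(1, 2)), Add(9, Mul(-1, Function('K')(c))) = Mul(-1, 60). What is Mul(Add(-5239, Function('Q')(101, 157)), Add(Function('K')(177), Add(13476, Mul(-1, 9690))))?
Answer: Add(-20196345, Mul(19275, Pow(1394, Rational(1, 2)))) ≈ -1.9477e+7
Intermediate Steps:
Function('K')(c) = 69 (Function('K')(c) = Add(9, Mul(-1, Mul(-1, 60))) = Add(9, Mul(-1, -60)) = Add(9, 60) = 69)
Function('Q')(g, P) = Pow(Add(Pow(P, 2), Pow(g, 2)), Rational(1, 2))
Mul(Add(-5239, Function('Q')(101, 157)), Add(Function('K')(177), Add(13476, Mul(-1, 9690)))) = Mul(Add(-5239, Pow(Add(Pow(157, 2), Pow(101, 2)), Rational(1, 2))), Add(69, Add(13476, Mul(-1, 9690)))) = Mul(Add(-5239, Pow(Add(24649, 10201), Rational(1, 2))), Add(69, Add(13476, -9690))) = Mul(Add(-5239, Pow(34850, Rational(1, 2))), Add(69, 3786)) = Mul(Add(-5239, Mul(5, Pow(1394, Rational(1, 2)))), 3855) = Add(-20196345, Mul(19275, Pow(1394, Rational(1, 2))))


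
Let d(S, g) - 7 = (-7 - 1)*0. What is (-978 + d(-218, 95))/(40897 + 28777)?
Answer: -971/69674 ≈ -0.013936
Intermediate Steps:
d(S, g) = 7 (d(S, g) = 7 + (-7 - 1)*0 = 7 - 8*0 = 7 + 0 = 7)
(-978 + d(-218, 95))/(40897 + 28777) = (-978 + 7)/(40897 + 28777) = -971/69674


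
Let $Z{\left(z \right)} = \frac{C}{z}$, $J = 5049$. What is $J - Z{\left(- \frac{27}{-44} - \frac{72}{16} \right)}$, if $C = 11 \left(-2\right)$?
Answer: $\frac{862411}{171} \approx 5043.3$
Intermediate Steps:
$C = -22$
$Z{\left(z \right)} = - \frac{22}{z}$
$J - Z{\left(- \frac{27}{-44} - \frac{72}{16} \right)} = 5049 - - \frac{22}{- \frac{27}{-44} - \frac{72}{16}} = 5049 - - \frac{22}{\left(-27\right) \left(- \frac{1}{44}\right) - \frac{9}{2}} = 5049 - - \frac{22}{\frac{27}{44} - \frac{9}{2}} = 5049 - - \frac{22}{- \frac{171}{44}} = 5049 - \left(-22\right) \left(- \frac{44}{171}\right) = 5049 - \frac{968}{171} = \frac{862411}{171}$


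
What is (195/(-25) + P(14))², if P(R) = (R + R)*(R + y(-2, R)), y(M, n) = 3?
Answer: 5480281/25 ≈ 2.1921e+5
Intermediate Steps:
P(R) = 2*R*(3 + R) (P(R) = (R + R)*(R + 3) = (2*R)*(3 + R) = 2*R*(3 + R))
(195/(-25) + P(14))² = (195/(-25) + 2*14*(3 + 14))² = (195*(-1/25) + 2*14*17)² = (-39/5 + 476)² = (2341/5)² = 5480281/25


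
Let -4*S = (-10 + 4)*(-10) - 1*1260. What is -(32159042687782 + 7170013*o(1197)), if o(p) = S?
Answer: -32161193691682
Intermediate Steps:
S = 300 (S = -((-10 + 4)*(-10) - 1*1260)/4 = -(-6*(-10) - 1260)/4 = -(60 - 1260)/4 = -1/4*(-1200) = 300)
o(p) = 300
-(32159042687782 + 7170013*o(1197)) = -7170013/(1/(300 + 4485214)) = -7170013/(1/4485514) = -7170013/1/4485514 = -7170013*4485514 = -32161193691682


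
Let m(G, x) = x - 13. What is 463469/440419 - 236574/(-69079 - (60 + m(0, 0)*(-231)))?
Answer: 1404359848/324211301 ≈ 4.3316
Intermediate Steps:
m(G, x) = -13 + x
463469/440419 - 236574/(-69079 - (60 + m(0, 0)*(-231))) = 463469/440419 - 236574/(-69079 - (60 + (-13 + 0)*(-231))) = 463469*(1/440419) - 236574/(-69079 - (60 - 13*(-231))) = 463469/440419 - 236574/(-69079 - (60 + 3003)) = 463469/440419 - 236574/(-69079 - 1*3063) = 463469/440419 - 236574/(-69079 - 3063) = 463469/440419 - 236574/(-72142) = 463469/440419 - 236574*(-1/72142) = 463469/440419 + 118287/36071 = 1404359848/324211301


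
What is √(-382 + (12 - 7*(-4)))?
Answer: 3*I*√38 ≈ 18.493*I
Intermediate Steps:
√(-382 + (12 - 7*(-4))) = √(-382 + (12 + 28)) = √(-382 + 40) = √(-342) = 3*I*√38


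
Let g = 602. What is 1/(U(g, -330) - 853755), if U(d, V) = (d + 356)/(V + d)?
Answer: -136/116110201 ≈ -1.1713e-6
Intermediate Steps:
U(d, V) = (356 + d)/(V + d)
1/(U(g, -330) - 853755) = 1/((356 + 602)/(-330 + 602) - 853755) = 1/(958/272 - 853755) = 1/((1/272)*958 - 853755) = 1/(479/136 - 853755) = 1/(-116110201/136) = -136/116110201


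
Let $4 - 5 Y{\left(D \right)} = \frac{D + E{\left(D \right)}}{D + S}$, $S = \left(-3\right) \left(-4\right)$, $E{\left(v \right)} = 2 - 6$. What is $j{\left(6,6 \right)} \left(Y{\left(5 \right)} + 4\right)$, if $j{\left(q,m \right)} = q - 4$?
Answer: $\frac{814}{85} \approx 9.5765$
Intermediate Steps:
$E{\left(v \right)} = -4$ ($E{\left(v \right)} = 2 - 6 = -4$)
$j{\left(q,m \right)} = -4 + q$
$S = 12$
$Y{\left(D \right)} = \frac{4}{5} - \frac{-4 + D}{5 \left(12 + D\right)}$ ($Y{\left(D \right)} = \frac{4}{5} - \frac{\left(D - 4\right) \frac{1}{D + 12}}{5} = \frac{4}{5} - \frac{\left(-4 + D\right) \frac{1}{12 + D}}{5} = \frac{4}{5} - \frac{\frac{1}{12 + D} \left(-4 + D\right)}{5} = \frac{4}{5} - \frac{-4 + D}{5 \left(12 + D\right)}$)
$j{\left(6,6 \right)} \left(Y{\left(5 \right)} + 4\right) = \left(-4 + 6\right) \left(\frac{52 + 3 \cdot 5}{5 \left(12 + 5\right)} + 4\right) = 2 \left(\frac{52 + 15}{5 \cdot 17} + 4\right) = 2 \left(\frac{1}{5} \cdot \frac{1}{17} \cdot 67 + 4\right) = 2 \left(\frac{67}{85} + 4\right) = 2 \cdot \frac{407}{85} = \frac{814}{85}$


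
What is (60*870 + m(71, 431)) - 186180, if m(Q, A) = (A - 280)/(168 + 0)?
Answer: -22508489/168 ≈ -1.3398e+5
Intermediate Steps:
m(Q, A) = -5/3 + A/168 (m(Q, A) = (-280 + A)/168 = (-280 + A)*(1/168) = -5/3 + A/168)
(60*870 + m(71, 431)) - 186180 = (60*870 + (-5/3 + (1/168)*431)) - 186180 = (52200 + (-5/3 + 431/168)) - 186180 = (52200 + 151/168) - 186180 = 8769751/168 - 186180 = -22508489/168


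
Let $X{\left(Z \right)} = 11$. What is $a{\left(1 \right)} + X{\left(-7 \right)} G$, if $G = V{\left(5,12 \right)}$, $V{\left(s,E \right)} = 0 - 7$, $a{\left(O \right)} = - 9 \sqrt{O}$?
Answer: $-86$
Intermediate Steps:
$V{\left(s,E \right)} = -7$ ($V{\left(s,E \right)} = 0 - 7 = -7$)
$G = -7$
$a{\left(1 \right)} + X{\left(-7 \right)} G = - 9 \sqrt{1} + 11 \left(-7\right) = \left(-9\right) 1 - 77 = -9 - 77 = -86$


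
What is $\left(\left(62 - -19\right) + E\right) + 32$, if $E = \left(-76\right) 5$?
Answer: $-267$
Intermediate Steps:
$E = -380$
$\left(\left(62 - -19\right) + E\right) + 32 = \left(\left(62 - -19\right) - 380\right) + 32 = \left(\left(62 + 19\right) - 380\right) + 32 = \left(81 - 380\right) + 32 = -299 + 32 = -267$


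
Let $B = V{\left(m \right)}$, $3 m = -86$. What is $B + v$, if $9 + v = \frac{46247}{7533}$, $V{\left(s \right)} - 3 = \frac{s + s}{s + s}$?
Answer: $\frac{8582}{7533} \approx 1.1393$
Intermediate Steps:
$m = - \frac{86}{3}$ ($m = \frac{1}{3} \left(-86\right) = - \frac{86}{3} \approx -28.667$)
$V{\left(s \right)} = 4$ ($V{\left(s \right)} = 3 + \frac{s + s}{s + s} = 3 + \frac{2 s}{2 s} = 3 + 2 s \frac{1}{2 s} = 3 + 1 = 4$)
$B = 4$
$v = - \frac{21550}{7533}$ ($v = -9 + \frac{46247}{7533} = - \frac{21550}{7533} \approx -2.8607$)
$B + v = 4 - \frac{21550}{7533} = \frac{8582}{7533}$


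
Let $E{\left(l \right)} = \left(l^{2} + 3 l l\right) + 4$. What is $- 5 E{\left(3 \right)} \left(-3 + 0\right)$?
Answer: $600$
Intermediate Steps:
$E{\left(l \right)} = 4 + 4 l^{2}$ ($E{\left(l \right)} = \left(l^{2} + 3 l^{2}\right) + 4 = 4 l^{2} + 4 = 4 + 4 l^{2}$)
$- 5 E{\left(3 \right)} \left(-3 + 0\right) = - 5 \left(4 + 4 \cdot 3^{2}\right) \left(-3 + 0\right) = - 5 \left(4 + 4 \cdot 9\right) \left(-3\right) = - 5 \left(4 + 36\right) \left(-3\right) = \left(-5\right) 40 \left(-3\right) = \left(-200\right) \left(-3\right) = 600$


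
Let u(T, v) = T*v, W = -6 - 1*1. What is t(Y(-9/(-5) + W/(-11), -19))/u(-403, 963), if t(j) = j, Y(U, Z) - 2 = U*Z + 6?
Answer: 18/182435 ≈ 9.8665e-5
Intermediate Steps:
W = -7 (W = -6 - 1 = -7)
Y(U, Z) = 8 + U*Z (Y(U, Z) = 2 + (U*Z + 6) = 2 + (6 + U*Z) = 8 + U*Z)
t(Y(-9/(-5) + W/(-11), -19))/u(-403, 963) = (8 + (-9/(-5) - 7/(-11))*(-19))/((-403*963)) = (8 + (-9*(-⅕) - 7*(-1/11))*(-19))/(-388089) = (8 + (9/5 + 7/11)*(-19))*(-1/388089) = (8 + (134/55)*(-19))*(-1/388089) = (8 - 2546/55)*(-1/388089) = -2106/55*(-1/388089) = 18/182435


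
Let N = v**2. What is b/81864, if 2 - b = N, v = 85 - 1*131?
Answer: -1057/40932 ≈ -0.025823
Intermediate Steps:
v = -46 (v = 85 - 131 = -46)
N = 2116 (N = (-46)**2 = 2116)
b = -2114 (b = 2 - 1*2116 = 2 - 2116 = -2114)
b/81864 = -2114/81864 = -2114*1/81864 = -1057/40932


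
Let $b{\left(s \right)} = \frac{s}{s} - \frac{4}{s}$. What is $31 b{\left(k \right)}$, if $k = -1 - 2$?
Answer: $\frac{217}{3} \approx 72.333$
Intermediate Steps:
$k = -3$ ($k = -1 - 2 = -3$)
$b{\left(s \right)} = 1 - \frac{4}{s}$
$31 b{\left(k \right)} = 31 \frac{-4 - 3}{-3} = 31 \left(\left(- \frac{1}{3}\right) \left(-7\right)\right) = 31 \cdot \frac{7}{3} = \frac{217}{3}$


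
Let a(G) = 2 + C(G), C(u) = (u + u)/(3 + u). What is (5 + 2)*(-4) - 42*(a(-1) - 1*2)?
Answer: 14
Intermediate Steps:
C(u) = 2*u/(3 + u) (C(u) = (2*u)/(3 + u) = 2*u/(3 + u))
a(G) = 2 + 2*G/(3 + G)
(5 + 2)*(-4) - 42*(a(-1) - 1*2) = (5 + 2)*(-4) - 42*(2*(3 + 2*(-1))/(3 - 1) - 1*2) = 7*(-4) - 42*(2*(3 - 2)/2 - 2) = -28 - 42*(2*(½)*1 - 2) = -28 - 42*(1 - 2) = -28 - 42*(-1) = -28 + 42 = 14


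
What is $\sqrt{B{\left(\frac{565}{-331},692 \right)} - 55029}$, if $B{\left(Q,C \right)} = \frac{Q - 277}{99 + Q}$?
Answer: $\frac{i \sqrt{3567088474642}}{8051} \approx 234.59 i$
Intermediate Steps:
$B{\left(Q,C \right)} = \frac{-277 + Q}{99 + Q}$
$\sqrt{B{\left(\frac{565}{-331},692 \right)} - 55029} = \sqrt{\frac{-277 + \frac{565}{-331}}{99 + \frac{565}{-331}} - 55029} = \sqrt{\frac{-277 + 565 \left(- \frac{1}{331}\right)}{99 + 565 \left(- \frac{1}{331}\right)} - 55029} = \sqrt{\frac{-277 - \frac{565}{331}}{99 - \frac{565}{331}} - 55029} = \sqrt{\frac{1}{\frac{32204}{331}} \left(- \frac{92252}{331}\right) - 55029} = \sqrt{\frac{331}{32204} \left(- \frac{92252}{331}\right) - 55029} = \sqrt{- \frac{23063}{8051} - 55029} = \sqrt{- \frac{443061542}{8051}} = \frac{i \sqrt{3567088474642}}{8051}$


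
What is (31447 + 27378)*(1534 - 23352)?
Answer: -1283443850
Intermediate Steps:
(31447 + 27378)*(1534 - 23352) = 58825*(-21818) = -1283443850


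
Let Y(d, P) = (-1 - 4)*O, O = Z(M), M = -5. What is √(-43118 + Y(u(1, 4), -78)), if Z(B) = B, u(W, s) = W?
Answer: I*√43093 ≈ 207.59*I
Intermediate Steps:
O = -5
Y(d, P) = 25 (Y(d, P) = (-1 - 4)*(-5) = -5*(-5) = 25)
√(-43118 + Y(u(1, 4), -78)) = √(-43118 + 25) = √(-43093) = I*√43093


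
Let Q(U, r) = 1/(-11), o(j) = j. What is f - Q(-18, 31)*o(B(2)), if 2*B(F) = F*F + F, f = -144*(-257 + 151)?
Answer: 167907/11 ≈ 15264.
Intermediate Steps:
f = 15264 (f = -144*(-106) = 15264)
B(F) = F/2 + F**2/2 (B(F) = (F*F + F)/2 = (F**2 + F)/2 = (F + F**2)/2 = F/2 + F**2/2)
Q(U, r) = -1/11
f - Q(-18, 31)*o(B(2)) = 15264 - (-1)*(1/2)*2*(1 + 2)/11 = 15264 - (-1)*(1/2)*2*3/11 = 15264 - (-1)*3/11 = 15264 - 1*(-3/11) = 15264 + 3/11 = 167907/11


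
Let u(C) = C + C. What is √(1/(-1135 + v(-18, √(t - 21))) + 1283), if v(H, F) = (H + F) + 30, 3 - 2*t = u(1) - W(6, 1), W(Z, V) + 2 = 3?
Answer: √(1283 - 1/(1123 - 2*I*√5)) ≈ 35.819 - 0.e-7*I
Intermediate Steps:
u(C) = 2*C
W(Z, V) = 1 (W(Z, V) = -2 + 3 = 1)
t = 1 (t = 3/2 - (2*1 - 1*1)/2 = 3/2 - (2 - 1)/2 = 3/2 - ½*1 = 3/2 - ½ = 1)
v(H, F) = 30 + F + H (v(H, F) = (F + H) + 30 = 30 + F + H)
√(1/(-1135 + v(-18, √(t - 21))) + 1283) = √(1/(-1135 + (30 + √(1 - 21) - 18)) + 1283) = √(1/(-1135 + (30 + √(-20) - 18)) + 1283) = √(1/(-1135 + (30 + 2*I*√5 - 18)) + 1283) = √(1/(-1135 + (12 + 2*I*√5)) + 1283) = √(1/(-1123 + 2*I*√5) + 1283) = √(1283 + 1/(-1123 + 2*I*√5))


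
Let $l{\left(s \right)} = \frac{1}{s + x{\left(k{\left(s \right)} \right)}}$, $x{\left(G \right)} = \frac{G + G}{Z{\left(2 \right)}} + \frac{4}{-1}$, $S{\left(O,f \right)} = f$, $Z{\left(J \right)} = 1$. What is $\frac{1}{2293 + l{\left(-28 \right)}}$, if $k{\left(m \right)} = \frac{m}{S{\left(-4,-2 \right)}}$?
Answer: $\frac{4}{9171} \approx 0.00043616$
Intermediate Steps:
$k{\left(m \right)} = - \frac{m}{2}$ ($k{\left(m \right)} = \frac{m}{-2} = m \left(- \frac{1}{2}\right) = - \frac{m}{2}$)
$x{\left(G \right)} = -4 + 2 G$ ($x{\left(G \right)} = \frac{G + G}{1} + \frac{4}{-1} = 2 G 1 + 4 \left(-1\right) = 2 G - 4 = -4 + 2 G$)
$l{\left(s \right)} = - \frac{1}{4}$ ($l{\left(s \right)} = \frac{1}{s + \left(-4 + 2 \left(- \frac{s}{2}\right)\right)} = \frac{1}{s - \left(4 + s\right)} = \frac{1}{-4} = - \frac{1}{4}$)
$\frac{1}{2293 + l{\left(-28 \right)}} = \frac{1}{2293 - \frac{1}{4}} = \frac{1}{\frac{9171}{4}} = \frac{4}{9171}$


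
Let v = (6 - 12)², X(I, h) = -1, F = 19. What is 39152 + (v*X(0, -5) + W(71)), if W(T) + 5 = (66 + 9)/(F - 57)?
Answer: 1486143/38 ≈ 39109.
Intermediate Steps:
v = 36 (v = (-6)² = 36)
W(T) = -265/38 (W(T) = -5 + (66 + 9)/(19 - 57) = -5 + 75/(-38) = -5 + 75*(-1/38) = -5 - 75/38 = -265/38)
39152 + (v*X(0, -5) + W(71)) = 39152 + (36*(-1) - 265/38) = 39152 + (-36 - 265/38) = 39152 - 1633/38 = 1486143/38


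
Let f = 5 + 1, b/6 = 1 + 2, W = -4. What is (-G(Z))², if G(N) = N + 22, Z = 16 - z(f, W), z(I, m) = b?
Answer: 400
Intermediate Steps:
b = 18 (b = 6*(1 + 2) = 6*3 = 18)
f = 6
z(I, m) = 18
Z = -2 (Z = 16 - 1*18 = 16 - 18 = -2)
G(N) = 22 + N
(-G(Z))² = (-(22 - 2))² = (-1*20)² = (-20)² = 400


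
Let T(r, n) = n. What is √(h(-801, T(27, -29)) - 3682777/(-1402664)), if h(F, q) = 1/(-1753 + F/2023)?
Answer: 7*√1295061673714018827865/155481797740 ≈ 1.6202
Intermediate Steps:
h(F, q) = 1/(-1753 + F/2023) (h(F, q) = 1/(-1753 + F*(1/2023)) = 1/(-1753 + F/2023))
√(h(-801, T(27, -29)) - 3682777/(-1402664)) = √(2023/(-3546319 - 801) - 3682777/(-1402664)) = √(2023/(-3547120) - 3682777*(-1/1402664)) = √(2023*(-1/3547120) + 3682777/1402664) = √(-2023/3547120 + 3682777/1402664) = √(1632551795371/621927190960) = 7*√1295061673714018827865/155481797740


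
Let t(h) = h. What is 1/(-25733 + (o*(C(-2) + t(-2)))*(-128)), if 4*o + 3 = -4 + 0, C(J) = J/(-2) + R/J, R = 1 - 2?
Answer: -1/25845 ≈ -3.8692e-5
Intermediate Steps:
R = -1
C(J) = -1/J - J/2 (C(J) = J/(-2) - 1/J = J*(-½) - 1/J = -J/2 - 1/J = -1/J - J/2)
o = -7/4 (o = -¾ + (-4 + 0)/4 = -¾ + (¼)*(-4) = -¾ - 1 = -7/4 ≈ -1.7500)
1/(-25733 + (o*(C(-2) + t(-2)))*(-128)) = 1/(-25733 - 7*((-1/(-2) - ½*(-2)) - 2)/4*(-128)) = 1/(-25733 - 7*((-1*(-½) + 1) - 2)/4*(-128)) = 1/(-25733 - 7*((½ + 1) - 2)/4*(-128)) = 1/(-25733 - 7*(3/2 - 2)/4*(-128)) = 1/(-25733 - 7/4*(-½)*(-128)) = 1/(-25733 + (7/8)*(-128)) = 1/(-25733 - 112) = 1/(-25845) = -1/25845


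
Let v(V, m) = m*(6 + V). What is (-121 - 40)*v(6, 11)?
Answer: -21252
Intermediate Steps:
(-121 - 40)*v(6, 11) = (-121 - 40)*(11*(6 + 6)) = -1771*12 = -161*132 = -21252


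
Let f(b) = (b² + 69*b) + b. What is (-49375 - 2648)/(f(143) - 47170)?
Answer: 52023/16711 ≈ 3.1131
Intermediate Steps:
f(b) = b² + 70*b
(-49375 - 2648)/(f(143) - 47170) = (-49375 - 2648)/(143*(70 + 143) - 47170) = -52023/(143*213 - 47170) = -52023/(30459 - 47170) = -52023/(-16711) = -52023*(-1/16711) = 52023/16711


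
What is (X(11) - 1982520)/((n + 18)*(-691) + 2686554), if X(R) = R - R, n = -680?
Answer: -495630/785999 ≈ -0.63057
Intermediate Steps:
X(R) = 0
(X(11) - 1982520)/((n + 18)*(-691) + 2686554) = (0 - 1982520)/((-680 + 18)*(-691) + 2686554) = -1982520/(-662*(-691) + 2686554) = -1982520/(457442 + 2686554) = -1982520/3143996 = -1982520*1/3143996 = -495630/785999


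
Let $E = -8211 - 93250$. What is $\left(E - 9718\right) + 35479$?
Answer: $-75700$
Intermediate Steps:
$E = -101461$ ($E = -8211 - 93250 = -101461$)
$\left(E - 9718\right) + 35479 = \left(-101461 - 9718\right) + 35479 = -111179 + 35479 = -75700$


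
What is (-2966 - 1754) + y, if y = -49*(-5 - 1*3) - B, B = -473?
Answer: -3855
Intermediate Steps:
y = 865 (y = -49*(-5 - 1*3) - 1*(-473) = -49*(-5 - 3) + 473 = -49*(-8) + 473 = 392 + 473 = 865)
(-2966 - 1754) + y = (-2966 - 1754) + 865 = -4720 + 865 = -3855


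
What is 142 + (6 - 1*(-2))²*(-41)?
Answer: -2482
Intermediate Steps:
142 + (6 - 1*(-2))²*(-41) = 142 + (6 + 2)²*(-41) = 142 + 8²*(-41) = 142 + 64*(-41) = 142 - 2624 = -2482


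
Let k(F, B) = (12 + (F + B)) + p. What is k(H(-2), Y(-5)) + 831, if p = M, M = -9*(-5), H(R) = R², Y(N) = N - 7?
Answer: 880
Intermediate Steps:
Y(N) = -7 + N
M = 45 (M = -3*(-15) = 45)
p = 45
k(F, B) = 57 + B + F (k(F, B) = (12 + (F + B)) + 45 = (12 + (B + F)) + 45 = (12 + B + F) + 45 = 57 + B + F)
k(H(-2), Y(-5)) + 831 = (57 + (-7 - 5) + (-2)²) + 831 = (57 - 12 + 4) + 831 = 49 + 831 = 880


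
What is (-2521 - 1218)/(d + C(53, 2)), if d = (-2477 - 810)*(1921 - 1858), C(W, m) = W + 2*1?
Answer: 3739/207026 ≈ 0.018061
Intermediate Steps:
C(W, m) = 2 + W (C(W, m) = W + 2 = 2 + W)
d = -207081 (d = -3287*63 = -207081)
(-2521 - 1218)/(d + C(53, 2)) = (-2521 - 1218)/(-207081 + (2 + 53)) = -3739/(-207081 + 55) = -3739/(-207026) = -3739*(-1/207026) = 3739/207026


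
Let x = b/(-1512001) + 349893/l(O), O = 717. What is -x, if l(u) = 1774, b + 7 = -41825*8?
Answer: -529632158711/2682289774 ≈ -197.46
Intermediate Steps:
b = -334607 (b = -7 - 41825*8 = -7 - 334600 = -334607)
x = 529632158711/2682289774 (x = -334607/(-1512001) + 349893/1774 = -334607*(-1/1512001) + 349893*(1/1774) = 334607/1512001 + 349893/1774 = 529632158711/2682289774 ≈ 197.46)
-x = -1*529632158711/2682289774 = -529632158711/2682289774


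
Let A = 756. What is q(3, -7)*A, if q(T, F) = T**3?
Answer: 20412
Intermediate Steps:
q(3, -7)*A = 3**3*756 = 27*756 = 20412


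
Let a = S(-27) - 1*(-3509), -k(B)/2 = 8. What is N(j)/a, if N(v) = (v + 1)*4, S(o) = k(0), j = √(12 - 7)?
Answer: 4/3493 + 4*√5/3493 ≈ 0.0037058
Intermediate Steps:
k(B) = -16 (k(B) = -2*8 = -16)
j = √5 ≈ 2.2361
S(o) = -16
N(v) = 4 + 4*v (N(v) = (1 + v)*4 = 4 + 4*v)
a = 3493 (a = -16 - 1*(-3509) = -16 + 3509 = 3493)
N(j)/a = (4 + 4*√5)/3493 = (4 + 4*√5)*(1/3493) = 4/3493 + 4*√5/3493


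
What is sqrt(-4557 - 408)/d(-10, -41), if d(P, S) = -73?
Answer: -I*sqrt(4965)/73 ≈ -0.96524*I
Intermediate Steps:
sqrt(-4557 - 408)/d(-10, -41) = sqrt(-4557 - 408)/(-73) = sqrt(-4965)*(-1/73) = (I*sqrt(4965))*(-1/73) = -I*sqrt(4965)/73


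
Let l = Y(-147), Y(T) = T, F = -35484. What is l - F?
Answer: 35337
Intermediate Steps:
l = -147
l - F = -147 - 1*(-35484) = -147 + 35484 = 35337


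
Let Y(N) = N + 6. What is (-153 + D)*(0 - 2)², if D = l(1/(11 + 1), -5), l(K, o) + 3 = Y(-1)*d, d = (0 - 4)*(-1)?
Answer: -544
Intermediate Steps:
Y(N) = 6 + N
d = 4 (d = -4*(-1) = 4)
l(K, o) = 17 (l(K, o) = -3 + (6 - 1)*4 = -3 + 5*4 = -3 + 20 = 17)
D = 17
(-153 + D)*(0 - 2)² = (-153 + 17)*(0 - 2)² = -136*(-2)² = -136*4 = -544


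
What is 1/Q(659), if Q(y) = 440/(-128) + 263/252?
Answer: -1008/2413 ≈ -0.41774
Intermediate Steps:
Q(y) = -2413/1008 (Q(y) = 440*(-1/128) + 263*(1/252) = -55/16 + 263/252 = -2413/1008)
1/Q(659) = 1/(-2413/1008) = -1008/2413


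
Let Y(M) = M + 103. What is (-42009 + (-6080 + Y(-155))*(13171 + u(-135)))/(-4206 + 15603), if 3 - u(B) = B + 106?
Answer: -27000935/3799 ≈ -7107.4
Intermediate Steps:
Y(M) = 103 + M
u(B) = -103 - B (u(B) = 3 - (B + 106) = 3 - (106 + B) = 3 + (-106 - B) = -103 - B)
(-42009 + (-6080 + Y(-155))*(13171 + u(-135)))/(-4206 + 15603) = (-42009 + (-6080 + (103 - 155))*(13171 + (-103 - 1*(-135))))/(-4206 + 15603) = (-42009 + (-6080 - 52)*(13171 + (-103 + 135)))/11397 = (-42009 - 6132*(13171 + 32))*(1/11397) = (-42009 - 6132*13203)*(1/11397) = (-42009 - 80960796)*(1/11397) = -81002805*1/11397 = -27000935/3799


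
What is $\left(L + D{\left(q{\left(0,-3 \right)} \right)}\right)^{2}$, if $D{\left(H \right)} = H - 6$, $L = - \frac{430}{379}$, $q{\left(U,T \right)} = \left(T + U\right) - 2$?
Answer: $\frac{21150801}{143641} \approx 147.25$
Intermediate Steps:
$q{\left(U,T \right)} = -2 + T + U$
$L = - \frac{430}{379}$ ($L = \left(-430\right) \frac{1}{379} = - \frac{430}{379} \approx -1.1346$)
$D{\left(H \right)} = -6 + H$
$\left(L + D{\left(q{\left(0,-3 \right)} \right)}\right)^{2} = \left(- \frac{430}{379} - 11\right)^{2} = \left(- \frac{4599}{379}\right)^{2} = \frac{21150801}{143641}$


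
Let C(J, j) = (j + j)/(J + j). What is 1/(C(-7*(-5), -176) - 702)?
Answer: -141/98630 ≈ -0.0014296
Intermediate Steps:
C(J, j) = 2*j/(J + j) (C(J, j) = (2*j)/(J + j) = 2*j/(J + j))
1/(C(-7*(-5), -176) - 702) = 1/(2*(-176)/(-7*(-5) - 176) - 702) = 1/(2*(-176)/(35 - 176) - 702) = 1/(2*(-176)/(-141) - 702) = 1/(2*(-176)*(-1/141) - 702) = 1/(352/141 - 702) = 1/(-98630/141) = -141/98630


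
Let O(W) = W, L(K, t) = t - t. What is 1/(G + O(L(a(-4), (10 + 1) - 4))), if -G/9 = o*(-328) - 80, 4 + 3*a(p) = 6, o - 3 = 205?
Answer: 1/614736 ≈ 1.6267e-6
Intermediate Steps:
o = 208 (o = 3 + 205 = 208)
a(p) = ⅔ (a(p) = -4/3 + (⅓)*6 = -4/3 + 2 = ⅔)
L(K, t) = 0
G = 614736 (G = -9*(208*(-328) - 80) = -9*(-68224 - 80) = -9*(-68304) = 614736)
1/(G + O(L(a(-4), (10 + 1) - 4))) = 1/(614736 + 0) = 1/614736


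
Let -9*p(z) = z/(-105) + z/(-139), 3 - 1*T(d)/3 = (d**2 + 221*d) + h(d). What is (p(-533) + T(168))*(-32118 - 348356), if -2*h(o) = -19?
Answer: 9799346562076033/131355 ≈ 7.4602e+10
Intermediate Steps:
h(o) = 19/2 (h(o) = -1/2*(-19) = 19/2)
T(d) = -39/2 - 663*d - 3*d**2 (T(d) = 9 - 3*((d**2 + 221*d) + 19/2) = 9 - 3*(19/2 + d**2 + 221*d) = 9 + (-57/2 - 663*d - 3*d**2) = -39/2 - 663*d - 3*d**2)
p(z) = 244*z/131355 (p(z) = -(z/(-105) + z/(-139))/9 = -(z*(-1/105) + z*(-1/139))/9 = -(-z/105 - z/139)/9 = -(-244)*z/131355 = 244*z/131355)
(p(-533) + T(168))*(-32118 - 348356) = ((244/131355)*(-533) + (-39/2 - 663*168 - 3*168**2))*(-32118 - 348356) = (-130052/131355 + (-39/2 - 111384 - 3*28224))*(-380474) = (-130052/131355 + (-39/2 - 111384 - 84672))*(-380474) = (-130052/131355 - 392151/2)*(-380474) = -51511254709/262710*(-380474) = 9799346562076033/131355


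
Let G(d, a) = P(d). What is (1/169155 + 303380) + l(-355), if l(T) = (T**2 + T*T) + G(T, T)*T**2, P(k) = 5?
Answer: 200542556026/169155 ≈ 1.1856e+6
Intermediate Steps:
G(d, a) = 5
l(T) = 7*T**2 (l(T) = (T**2 + T*T) + 5*T**2 = (T**2 + T**2) + 5*T**2 = 2*T**2 + 5*T**2 = 7*T**2)
(1/169155 + 303380) + l(-355) = (1/169155 + 303380) + 7*(-355)**2 = (1/169155 + 303380) + 7*126025 = 51318243901/169155 + 882175 = 200542556026/169155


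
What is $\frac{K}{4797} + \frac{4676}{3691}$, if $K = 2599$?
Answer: $\frac{32023681}{17705727} \approx 1.8087$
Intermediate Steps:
$\frac{K}{4797} + \frac{4676}{3691} = \frac{2599}{4797} + \frac{4676}{3691} = \frac{32023681}{17705727}$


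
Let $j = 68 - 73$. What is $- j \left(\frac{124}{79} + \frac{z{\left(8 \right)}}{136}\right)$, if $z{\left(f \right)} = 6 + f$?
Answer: $\frac{44925}{5372} \approx 8.3628$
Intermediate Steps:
$j = -5$ ($j = 68 - 73 = -5$)
$- j \left(\frac{124}{79} + \frac{z{\left(8 \right)}}{136}\right) = - \left(-5\right) \left(\frac{124}{79} + \frac{6 + 8}{136}\right) = - \left(-5\right) \left(124 \cdot \frac{1}{79} + 14 \cdot \frac{1}{136}\right) = - \left(-5\right) \left(\frac{124}{79} + \frac{7}{68}\right) = - \frac{\left(-5\right) 8985}{5372} = \left(-1\right) \left(- \frac{44925}{5372}\right) = \frac{44925}{5372}$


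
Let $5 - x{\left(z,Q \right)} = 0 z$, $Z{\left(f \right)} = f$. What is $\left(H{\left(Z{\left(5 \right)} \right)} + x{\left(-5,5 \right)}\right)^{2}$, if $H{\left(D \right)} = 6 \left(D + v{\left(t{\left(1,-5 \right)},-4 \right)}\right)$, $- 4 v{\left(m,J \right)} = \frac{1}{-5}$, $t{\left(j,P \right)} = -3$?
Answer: $\frac{124609}{100} \approx 1246.1$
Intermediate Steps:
$v{\left(m,J \right)} = \frac{1}{20}$ ($v{\left(m,J \right)} = - \frac{1}{4 \left(-5\right)} = \left(- \frac{1}{4}\right) \left(- \frac{1}{5}\right) = \frac{1}{20}$)
$x{\left(z,Q \right)} = 5$ ($x{\left(z,Q \right)} = 5 - 0 z = 5 - 0 = 5 + 0 = 5$)
$H{\left(D \right)} = \frac{3}{10} + 6 D$ ($H{\left(D \right)} = 6 \left(D + \frac{1}{20}\right) = 6 \left(\frac{1}{20} + D\right) = \frac{3}{10} + 6 D$)
$\left(H{\left(Z{\left(5 \right)} \right)} + x{\left(-5,5 \right)}\right)^{2} = \left(\left(\frac{3}{10} + 6 \cdot 5\right) + 5\right)^{2} = \left(\left(\frac{3}{10} + 30\right) + 5\right)^{2} = \left(\frac{303}{10} + 5\right)^{2} = \left(\frac{353}{10}\right)^{2} = \frac{124609}{100}$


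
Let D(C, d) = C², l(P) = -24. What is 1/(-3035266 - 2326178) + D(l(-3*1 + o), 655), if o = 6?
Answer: 3088191743/5361444 ≈ 576.00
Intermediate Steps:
1/(-3035266 - 2326178) + D(l(-3*1 + o), 655) = 1/(-3035266 - 2326178) + (-24)² = 1/(-5361444) + 576 = -1/5361444 + 576 = 3088191743/5361444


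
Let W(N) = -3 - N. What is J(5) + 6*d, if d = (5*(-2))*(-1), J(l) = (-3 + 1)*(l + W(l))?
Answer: 66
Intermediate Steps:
J(l) = 6 (J(l) = (-3 + 1)*(l + (-3 - l)) = -2*(-3) = 6)
d = 10 (d = -10*(-1) = 10)
J(5) + 6*d = 6 + 6*10 = 6 + 60 = 66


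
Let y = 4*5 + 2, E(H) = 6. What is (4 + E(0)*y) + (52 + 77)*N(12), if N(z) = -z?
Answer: -1412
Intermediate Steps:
y = 22 (y = 20 + 2 = 22)
(4 + E(0)*y) + (52 + 77)*N(12) = (4 + 6*22) + (52 + 77)*(-1*12) = (4 + 132) + 129*(-12) = 136 - 1548 = -1412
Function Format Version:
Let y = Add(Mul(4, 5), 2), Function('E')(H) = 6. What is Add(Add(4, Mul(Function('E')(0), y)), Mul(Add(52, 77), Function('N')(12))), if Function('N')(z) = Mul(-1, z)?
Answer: -1412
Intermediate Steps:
y = 22 (y = Add(20, 2) = 22)
Add(Add(4, Mul(Function('E')(0), y)), Mul(Add(52, 77), Function('N')(12))) = Add(Add(4, Mul(6, 22)), Mul(Add(52, 77), Mul(-1, 12))) = Add(Add(4, 132), Mul(129, -12)) = Add(136, -1548) = -1412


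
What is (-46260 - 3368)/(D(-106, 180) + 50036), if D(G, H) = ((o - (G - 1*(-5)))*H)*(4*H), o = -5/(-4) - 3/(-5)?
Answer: -12407/3344849 ≈ -0.0037093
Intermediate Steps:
o = 37/20 (o = -5*(-¼) - 3*(-⅕) = 5/4 + ⅗ = 37/20 ≈ 1.8500)
D(G, H) = 4*H²*(-63/20 - G) (D(G, H) = ((37/20 - (G - 1*(-5)))*H)*(4*H) = ((37/20 - (G + 5))*H)*(4*H) = ((37/20 - (5 + G))*H)*(4*H) = ((37/20 + (-5 - G))*H)*(4*H) = ((-63/20 - G)*H)*(4*H) = (H*(-63/20 - G))*(4*H) = 4*H²*(-63/20 - G))
(-46260 - 3368)/(D(-106, 180) + 50036) = (-46260 - 3368)/((⅕)*180²*(-63 - 20*(-106)) + 50036) = -49628/((⅕)*32400*(-63 + 2120) + 50036) = -49628/((⅕)*32400*2057 + 50036) = -49628/(13329360 + 50036) = -49628/13379396 = -49628*1/13379396 = -12407/3344849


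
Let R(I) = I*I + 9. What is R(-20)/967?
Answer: 409/967 ≈ 0.42296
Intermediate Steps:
R(I) = 9 + I**2 (R(I) = I**2 + 9 = 9 + I**2)
R(-20)/967 = (9 + (-20)**2)/967 = (9 + 400)*(1/967) = 409*(1/967) = 409/967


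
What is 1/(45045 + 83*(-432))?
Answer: 1/9189 ≈ 0.00010883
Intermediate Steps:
1/(45045 + 83*(-432)) = 1/(45045 - 35856) = 1/9189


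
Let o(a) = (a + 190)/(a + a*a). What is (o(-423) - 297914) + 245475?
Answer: -9360676367/178506 ≈ -52439.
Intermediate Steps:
o(a) = (190 + a)/(a + a²)
(o(-423) - 297914) + 245475 = ((190 - 423)/((-423)*(1 - 423)) - 297914) + 245475 = (-1/423*(-233)/(-422) - 297914) + 245475 = (-1/423*(-1/422)*(-233) - 297914) + 245475 = (-233/178506 - 297914) + 245475 = -53179436717/178506 + 245475 = -9360676367/178506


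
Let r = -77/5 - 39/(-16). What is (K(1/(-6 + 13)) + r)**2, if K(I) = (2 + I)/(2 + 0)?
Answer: 44342281/313600 ≈ 141.40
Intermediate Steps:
K(I) = 1 + I/2 (K(I) = (2 + I)/2 = (2 + I)*(1/2) = 1 + I/2)
r = -1037/80 (r = -77*1/5 - 39*(-1/16) = -77/5 + 39/16 = -1037/80 ≈ -12.962)
(K(1/(-6 + 13)) + r)**2 = ((1 + 1/(2*(-6 + 13))) - 1037/80)**2 = ((1 + (1/2)/7) - 1037/80)**2 = ((1 + (1/2)*(1/7)) - 1037/80)**2 = ((1 + 1/14) - 1037/80)**2 = (15/14 - 1037/80)**2 = (-6659/560)**2 = 44342281/313600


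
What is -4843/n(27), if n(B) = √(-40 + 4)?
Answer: 4843*I/6 ≈ 807.17*I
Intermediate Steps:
n(B) = 6*I (n(B) = √(-36) = 6*I)
-4843/n(27) = -4843*(-I/6) = -(-4843)*I/6 = 4843*I/6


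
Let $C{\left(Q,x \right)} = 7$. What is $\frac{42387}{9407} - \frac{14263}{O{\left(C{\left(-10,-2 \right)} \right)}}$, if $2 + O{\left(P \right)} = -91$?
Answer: $\frac{138114032}{874851} \approx 157.87$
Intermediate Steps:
$O{\left(P \right)} = -93$ ($O{\left(P \right)} = -2 - 91 = -93$)
$\frac{42387}{9407} - \frac{14263}{O{\left(C{\left(-10,-2 \right)} \right)}} = \frac{42387}{9407} - \frac{14263}{-93} = 42387 \cdot \frac{1}{9407} - - \frac{14263}{93} = \frac{42387}{9407} + \frac{14263}{93} = \frac{138114032}{874851}$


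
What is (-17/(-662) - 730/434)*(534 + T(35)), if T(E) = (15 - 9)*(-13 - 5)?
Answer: -50681433/71827 ≈ -705.60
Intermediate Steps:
T(E) = -108 (T(E) = 6*(-18) = -108)
(-17/(-662) - 730/434)*(534 + T(35)) = (-17/(-662) - 730/434)*(534 - 108) = (-17*(-1/662) - 730*1/434)*426 = (17/662 - 365/217)*426 = -237941/143654*426 = -50681433/71827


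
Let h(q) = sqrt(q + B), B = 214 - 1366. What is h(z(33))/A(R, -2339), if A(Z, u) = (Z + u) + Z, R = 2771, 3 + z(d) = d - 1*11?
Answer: I*sqrt(1133)/3203 ≈ 0.010509*I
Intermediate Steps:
B = -1152
z(d) = -14 + d (z(d) = -3 + (d - 1*11) = -3 + (d - 11) = -3 + (-11 + d) = -14 + d)
A(Z, u) = u + 2*Z
h(q) = sqrt(-1152 + q) (h(q) = sqrt(q - 1152) = sqrt(-1152 + q))
h(z(33))/A(R, -2339) = sqrt(-1152 + (-14 + 33))/(-2339 + 2*2771) = sqrt(-1152 + 19)/(-2339 + 5542) = sqrt(-1133)/3203 = (I*sqrt(1133))*(1/3203) = I*sqrt(1133)/3203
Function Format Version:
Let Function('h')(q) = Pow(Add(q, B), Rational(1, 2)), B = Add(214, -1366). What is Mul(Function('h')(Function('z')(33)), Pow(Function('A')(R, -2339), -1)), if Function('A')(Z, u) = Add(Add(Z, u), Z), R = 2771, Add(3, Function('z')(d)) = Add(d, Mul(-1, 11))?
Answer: Mul(Rational(1, 3203), I, Pow(1133, Rational(1, 2))) ≈ Mul(0.010509, I)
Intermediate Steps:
B = -1152
Function('z')(d) = Add(-14, d) (Function('z')(d) = Add(-3, Add(d, Mul(-1, 11))) = Add(-3, Add(d, -11)) = Add(-3, Add(-11, d)) = Add(-14, d))
Function('A')(Z, u) = Add(u, Mul(2, Z))
Function('h')(q) = Pow(Add(-1152, q), Rational(1, 2)) (Function('h')(q) = Pow(Add(q, -1152), Rational(1, 2)) = Pow(Add(-1152, q), Rational(1, 2)))
Mul(Function('h')(Function('z')(33)), Pow(Function('A')(R, -2339), -1)) = Mul(Pow(Add(-1152, Add(-14, 33)), Rational(1, 2)), Pow(Add(-2339, Mul(2, 2771)), -1)) = Mul(Pow(Add(-1152, 19), Rational(1, 2)), Pow(Add(-2339, 5542), -1)) = Mul(Pow(-1133, Rational(1, 2)), Pow(3203, -1)) = Mul(Mul(I, Pow(1133, Rational(1, 2))), Rational(1, 3203)) = Mul(Rational(1, 3203), I, Pow(1133, Rational(1, 2)))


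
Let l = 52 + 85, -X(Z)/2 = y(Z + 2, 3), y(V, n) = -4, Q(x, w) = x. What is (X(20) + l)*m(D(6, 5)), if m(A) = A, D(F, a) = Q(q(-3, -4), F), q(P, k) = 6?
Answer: 870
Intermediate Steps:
D(F, a) = 6
X(Z) = 8 (X(Z) = -2*(-4) = 8)
l = 137
(X(20) + l)*m(D(6, 5)) = (8 + 137)*6 = 145*6 = 870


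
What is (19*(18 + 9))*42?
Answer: 21546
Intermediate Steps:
(19*(18 + 9))*42 = (19*27)*42 = 513*42 = 21546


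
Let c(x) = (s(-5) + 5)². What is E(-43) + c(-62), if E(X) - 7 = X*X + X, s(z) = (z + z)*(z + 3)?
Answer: 2438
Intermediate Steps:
s(z) = 2*z*(3 + z) (s(z) = (2*z)*(3 + z) = 2*z*(3 + z))
E(X) = 7 + X + X² (E(X) = 7 + (X*X + X) = 7 + (X² + X) = 7 + (X + X²) = 7 + X + X²)
c(x) = 625 (c(x) = (2*(-5)*(3 - 5) + 5)² = (2*(-5)*(-2) + 5)² = (20 + 5)² = 25² = 625)
E(-43) + c(-62) = (7 - 43 + (-43)²) + 625 = (7 - 43 + 1849) + 625 = 1813 + 625 = 2438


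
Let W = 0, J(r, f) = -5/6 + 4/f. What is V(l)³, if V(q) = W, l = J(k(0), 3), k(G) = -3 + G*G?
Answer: 0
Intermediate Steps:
k(G) = -3 + G²
J(r, f) = -⅚ + 4/f (J(r, f) = -5*⅙ + 4/f = -⅚ + 4/f)
l = ½ (l = -⅚ + 4/3 = ½ ≈ 0.50000)
V(q) = 0
V(l)³ = 0³ = 0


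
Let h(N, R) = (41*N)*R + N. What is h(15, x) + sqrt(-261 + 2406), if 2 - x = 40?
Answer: -23355 + sqrt(2145) ≈ -23309.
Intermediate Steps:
x = -38 (x = 2 - 1*40 = 2 - 40 = -38)
h(N, R) = N + 41*N*R (h(N, R) = 41*N*R + N = N + 41*N*R)
h(15, x) + sqrt(-261 + 2406) = 15*(1 + 41*(-38)) + sqrt(-261 + 2406) = 15*(1 - 1558) + sqrt(2145) = 15*(-1557) + sqrt(2145) = -23355 + sqrt(2145)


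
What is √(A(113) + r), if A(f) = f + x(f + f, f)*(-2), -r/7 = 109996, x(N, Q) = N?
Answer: I*√770311 ≈ 877.67*I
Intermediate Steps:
r = -769972 (r = -7*109996 = -769972)
A(f) = -3*f (A(f) = f + (f + f)*(-2) = f + (2*f)*(-2) = f - 4*f = -3*f)
√(A(113) + r) = √(-3*113 - 769972) = √(-339 - 769972) = √(-770311) = I*√770311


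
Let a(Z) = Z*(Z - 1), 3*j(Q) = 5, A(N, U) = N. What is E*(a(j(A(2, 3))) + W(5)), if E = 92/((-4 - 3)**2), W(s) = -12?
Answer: -184/9 ≈ -20.444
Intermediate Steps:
j(Q) = 5/3 (j(Q) = (1/3)*5 = 5/3)
a(Z) = Z*(-1 + Z)
E = 92/49 (E = 92/((-7)**2) = 92/49 ≈ 1.8776)
E*(a(j(A(2, 3))) + W(5)) = 92*(5*(-1 + 5/3)/3 - 12)/49 = 92*((5/3)*(2/3) - 12)/49 = 92*(10/9 - 12)/49 = (92/49)*(-98/9) = -184/9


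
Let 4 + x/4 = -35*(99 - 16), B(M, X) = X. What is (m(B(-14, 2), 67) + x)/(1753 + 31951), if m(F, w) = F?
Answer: -5817/16852 ≈ -0.34518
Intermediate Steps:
x = -11636 (x = -16 + 4*(-35*(99 - 16)) = -16 + 4*(-35*83) = -16 + 4*(-2905) = -16 - 11620 = -11636)
(m(B(-14, 2), 67) + x)/(1753 + 31951) = (2 - 11636)/(1753 + 31951) = -11634/33704 = -11634*1/33704 = -5817/16852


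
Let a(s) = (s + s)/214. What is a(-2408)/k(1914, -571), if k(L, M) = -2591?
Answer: 2408/277237 ≈ 0.0086857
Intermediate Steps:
a(s) = s/107 (a(s) = (2*s)*(1/214) = s/107)
a(-2408)/k(1914, -571) = ((1/107)*(-2408))/(-2591) = -2408/107*(-1/2591) = 2408/277237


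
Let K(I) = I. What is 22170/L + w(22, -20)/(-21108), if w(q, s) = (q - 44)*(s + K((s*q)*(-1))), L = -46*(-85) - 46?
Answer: 6995385/1132796 ≈ 6.1753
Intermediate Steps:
L = 3864 (L = 3910 - 46 = 3864)
w(q, s) = (-44 + q)*(s - q*s) (w(q, s) = (q - 44)*(s + (s*q)*(-1)) = (-44 + q)*(s + (q*s)*(-1)) = (-44 + q)*(s - q*s))
22170/L + w(22, -20)/(-21108) = 22170/3864 - 20*(-44 - 1*22² + 45*22)/(-21108) = 22170*(1/3864) - 20*(-44 - 1*484 + 990)*(-1/21108) = 3695/644 - 20*(-44 - 484 + 990)*(-1/21108) = 3695/644 - 20*462*(-1/21108) = 3695/644 - 9240*(-1/21108) = 3695/644 + 770/1759 = 6995385/1132796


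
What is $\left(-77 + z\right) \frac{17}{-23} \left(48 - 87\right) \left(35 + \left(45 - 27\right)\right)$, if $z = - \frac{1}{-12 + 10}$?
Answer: $- \frac{5376267}{46} \approx -1.1688 \cdot 10^{5}$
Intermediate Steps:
$z = \frac{1}{2}$ ($z = - \frac{1}{-2} = \left(-1\right) \left(- \frac{1}{2}\right) = \frac{1}{2} \approx 0.5$)
$\left(-77 + z\right) \frac{17}{-23} \left(48 - 87\right) \left(35 + \left(45 - 27\right)\right) = \left(-77 + \frac{1}{2}\right) \frac{17}{-23} \left(48 - 87\right) \left(35 + \left(45 - 27\right)\right) = - \frac{153 \cdot 17 \left(- \frac{1}{23}\right)}{2} \left(- 39 \left(35 + 18\right)\right) = \left(- \frac{153}{2}\right) \left(- \frac{17}{23}\right) \left(\left(-39\right) 53\right) = \frac{2601}{46} \left(-2067\right) = - \frac{5376267}{46}$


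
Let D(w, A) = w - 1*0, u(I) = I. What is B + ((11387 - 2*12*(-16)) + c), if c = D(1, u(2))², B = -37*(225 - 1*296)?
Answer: 14399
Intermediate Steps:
D(w, A) = w (D(w, A) = w + 0 = w)
B = 2627 (B = -37*(225 - 296) = -37*(-71) = 2627)
c = 1 (c = 1² = 1)
B + ((11387 - 2*12*(-16)) + c) = 2627 + ((11387 - 2*12*(-16)) + 1) = 2627 + ((11387 - 24*(-16)) + 1) = 2627 + ((11387 + 384) + 1) = 2627 + (11771 + 1) = 2627 + 11772 = 14399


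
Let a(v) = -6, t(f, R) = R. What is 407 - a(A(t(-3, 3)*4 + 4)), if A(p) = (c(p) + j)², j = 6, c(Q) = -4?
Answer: 413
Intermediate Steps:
A(p) = 4 (A(p) = (-4 + 6)² = 2² = 4)
407 - a(A(t(-3, 3)*4 + 4)) = 407 - 1*(-6) = 407 + 6 = 413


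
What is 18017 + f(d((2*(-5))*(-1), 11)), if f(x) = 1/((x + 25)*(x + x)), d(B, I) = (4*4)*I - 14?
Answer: 1091613997/60588 ≈ 18017.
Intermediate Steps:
d(B, I) = -14 + 16*I (d(B, I) = 16*I - 14 = -14 + 16*I)
f(x) = 1/(2*x*(25 + x)) (f(x) = 1/((25 + x)*(2*x)) = 1/(2*x*(25 + x)))
18017 + f(d((2*(-5))*(-1), 11)) = 18017 + 1/(2*(-14 + 16*11)*(25 + (-14 + 16*11))) = 18017 + 1/(2*(-14 + 176)*(25 + (-14 + 176))) = 18017 + (1/2)/(162*(25 + 162)) = 18017 + (1/2)*(1/162)/187 = 18017 + (1/2)*(1/162)*(1/187) = 18017 + 1/60588 = 1091613997/60588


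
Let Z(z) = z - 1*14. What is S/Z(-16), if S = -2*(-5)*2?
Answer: -⅔ ≈ -0.66667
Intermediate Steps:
Z(z) = -14 + z (Z(z) = z - 14 = -14 + z)
S = 20 (S = 10*2 = 20)
S/Z(-16) = 20/(-14 - 16) = 20/(-30) = 20*(-1/30) = -⅔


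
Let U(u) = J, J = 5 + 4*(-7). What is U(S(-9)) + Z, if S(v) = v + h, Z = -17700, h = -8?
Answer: -17723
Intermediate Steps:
J = -23 (J = 5 - 28 = -23)
S(v) = -8 + v (S(v) = v - 8 = -8 + v)
U(u) = -23
U(S(-9)) + Z = -23 - 17700 = -17723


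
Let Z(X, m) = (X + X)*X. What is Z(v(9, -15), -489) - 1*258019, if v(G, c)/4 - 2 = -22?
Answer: -245219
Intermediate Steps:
v(G, c) = -80 (v(G, c) = 8 + 4*(-22) = 8 - 88 = -80)
Z(X, m) = 2*X**2 (Z(X, m) = (2*X)*X = 2*X**2)
Z(v(9, -15), -489) - 1*258019 = 2*(-80)**2 - 1*258019 = 2*6400 - 258019 = 12800 - 258019 = -245219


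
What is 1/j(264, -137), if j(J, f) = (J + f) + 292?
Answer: 1/419 ≈ 0.0023866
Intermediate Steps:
j(J, f) = 292 + J + f
1/j(264, -137) = 1/(292 + 264 - 137) = 1/419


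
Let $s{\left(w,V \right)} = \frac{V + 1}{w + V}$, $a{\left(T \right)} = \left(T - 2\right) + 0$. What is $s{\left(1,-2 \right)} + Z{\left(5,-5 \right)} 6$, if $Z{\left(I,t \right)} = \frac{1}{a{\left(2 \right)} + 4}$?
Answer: $\frac{5}{2} \approx 2.5$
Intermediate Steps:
$a{\left(T \right)} = -2 + T$ ($a{\left(T \right)} = \left(-2 + T\right) + 0 = -2 + T$)
$Z{\left(I,t \right)} = \frac{1}{4}$ ($Z{\left(I,t \right)} = \frac{1}{\left(-2 + 2\right) + 4} = \frac{1}{0 + 4} = \frac{1}{4}$)
$s{\left(w,V \right)} = \frac{1 + V}{V + w}$
$s{\left(1,-2 \right)} + Z{\left(5,-5 \right)} 6 = \frac{1 - 2}{-2 + 1} + \frac{1}{4} \cdot 6 = \frac{1}{-1} \left(-1\right) + \frac{3}{2} = \left(-1\right) \left(-1\right) + \frac{3}{2} = 1 + \frac{3}{2} = \frac{5}{2}$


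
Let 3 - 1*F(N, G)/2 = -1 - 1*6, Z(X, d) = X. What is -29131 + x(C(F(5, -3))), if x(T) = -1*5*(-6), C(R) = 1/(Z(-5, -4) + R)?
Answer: -29101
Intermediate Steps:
F(N, G) = 20 (F(N, G) = 6 - 2*(-1 - 1*6) = 6 - 2*(-1 - 6) = 6 - 2*(-7) = 6 + 14 = 20)
C(R) = 1/(-5 + R)
x(T) = 30 (x(T) = -5*(-6) = 30)
-29131 + x(C(F(5, -3))) = -29131 + 30 = -29101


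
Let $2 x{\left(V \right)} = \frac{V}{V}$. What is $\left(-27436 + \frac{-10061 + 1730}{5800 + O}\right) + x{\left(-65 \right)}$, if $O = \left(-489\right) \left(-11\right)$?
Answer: $- \frac{613419571}{22358} \approx -27436.0$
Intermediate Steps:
$O = 5379$
$x{\left(V \right)} = \frac{1}{2}$ ($x{\left(V \right)} = \frac{V \frac{1}{V}}{2} = \frac{1}{2} \cdot 1 = \frac{1}{2}$)
$\left(-27436 + \frac{-10061 + 1730}{5800 + O}\right) + x{\left(-65 \right)} = \left(-27436 + \frac{-10061 + 1730}{5800 + 5379}\right) + \frac{1}{2} = \left(-27436 - \frac{8331}{11179}\right) + \frac{1}{2} = - \frac{306715375}{11179} + \frac{1}{2} = - \frac{613419571}{22358}$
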